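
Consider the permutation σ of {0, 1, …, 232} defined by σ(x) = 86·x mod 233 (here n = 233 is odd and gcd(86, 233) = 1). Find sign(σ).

Trace 216: π^k(216) = [216, 169, 88, 112, 79, 37, 153] for k=0..6.
π_86 has 2 disjoint cycles with lengths [232, 1] on {0,…,232}.
2 cycles on 233: each ℓ→(−1)^(ℓ−1), product (−1)^231 = -1.

-1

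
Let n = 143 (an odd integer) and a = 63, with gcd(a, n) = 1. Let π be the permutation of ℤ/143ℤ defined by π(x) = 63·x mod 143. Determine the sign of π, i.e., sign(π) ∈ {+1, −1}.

+1

Orbit of 32 under x↦63x: [32, 14, 24, 82, 18, 133, 85]… (length divides ord_143(63)).
π_63 has 5 disjoint cycles with lengths [60, 60, 12, 10, 1] on {0,…,142}.
Σ(ℓ_i−1) = 143−5 = 138; sign = (−1)^138 = +1.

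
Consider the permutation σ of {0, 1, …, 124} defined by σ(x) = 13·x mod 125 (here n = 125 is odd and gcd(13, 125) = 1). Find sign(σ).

Orbit of 58 under x↦13x: [58, 4, 52, 51, 38, 119, 47]… (length divides ord_125(13)).
π_13 has 4 disjoint cycles with lengths [100, 20, 4, 1] on {0,…,124}.
sign(π) = (−1)^{n − #cycles} = (−1)^{125−4} = (−1)^121 = -1.
The Jacobi symbol (13|125) = -1 (Zolotarev) agrees.

-1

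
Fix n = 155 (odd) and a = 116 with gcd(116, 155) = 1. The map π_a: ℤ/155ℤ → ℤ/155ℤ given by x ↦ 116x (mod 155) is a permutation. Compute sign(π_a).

-1

Start at x=1: 1 → 116 → 126 → 46 → 66 → 61 → 101 → … (one orbit).
Decompose π into cycles: lengths [10, 10, 10, 10, 10, 10, 10, 10, 10, 10, 10, 10, 10, 10, 10, 1, 1, 1, 1, 1] (20 cycles, including the fixed point 0).
155 − 20 = 135 transpositions; sign(π) = (−1)^135 = -1.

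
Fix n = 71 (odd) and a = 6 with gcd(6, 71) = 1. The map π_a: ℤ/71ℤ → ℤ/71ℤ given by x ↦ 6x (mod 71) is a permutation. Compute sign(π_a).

+1

Start at x=4: 4 → 24 → 2 → 12 → 1 → 6 → 36 → … (one orbit).
π_6 has 3 disjoint cycles with lengths [35, 35, 1] on {0,…,70}.
With 3 cycles on 71 points, sign = (−1)^{71−3} = +1.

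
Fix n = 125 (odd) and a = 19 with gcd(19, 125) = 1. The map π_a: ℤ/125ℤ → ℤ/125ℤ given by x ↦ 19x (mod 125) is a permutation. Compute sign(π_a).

Trace 54: π^k(54) = [54, 26, 119, 11, 84, 96, 74] for k=0..6.
Cycle type of π: 50×2 + 10×2 + 2×2 + 1; total 7 cycles.
With 7 cycles on 125 points, sign = (−1)^{125−7} = +1.

+1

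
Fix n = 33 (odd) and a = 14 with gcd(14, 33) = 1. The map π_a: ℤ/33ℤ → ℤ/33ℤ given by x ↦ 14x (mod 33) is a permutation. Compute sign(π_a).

-1

Trace 4: π^k(4) = [4, 23, 25, 20, 16, 26, 1] for k=0..6.
Cycle type of π: 10×2 + 5×2 + 2 + 1; total 6 cycles.
sign(π) = (−1)^{n − #cycles} = (−1)^{33−6} = (−1)^27 = -1.
The Jacobi symbol (14|33) = -1 (Zolotarev) agrees.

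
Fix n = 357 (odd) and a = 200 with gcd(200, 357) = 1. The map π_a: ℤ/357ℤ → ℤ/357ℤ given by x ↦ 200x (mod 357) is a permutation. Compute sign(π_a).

-1

Trace 149: π^k(149) = [149, 169, 242, 205, 302, 67, 191] for k=0..6.
Cycle type of π: 12×24 + 6×2 + 4×12 + 3×2 + 2 + 1; total 42 cycles.
With 42 cycles on 357 points, sign = (−1)^{357−42} = -1.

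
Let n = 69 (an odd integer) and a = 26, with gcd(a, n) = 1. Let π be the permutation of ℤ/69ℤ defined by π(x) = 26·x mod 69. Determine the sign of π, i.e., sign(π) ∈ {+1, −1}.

-1

Start at x=52: 52 → 41 → 31 → 47 → 49 → 32 → 4 → … (one orbit).
Decompose π into cycles: lengths [22, 22, 11, 11, 2, 1] (6 cycles, including the fixed point 0).
n − c = 69 − 6 = 63; sign = (−1)^63 = -1.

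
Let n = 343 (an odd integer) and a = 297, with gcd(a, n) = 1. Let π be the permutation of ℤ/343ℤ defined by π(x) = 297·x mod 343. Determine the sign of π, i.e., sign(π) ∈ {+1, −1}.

-1

Orbit of 97 under x↦297x: [97, 340, 138, 169, 115, 198, 153]… (length divides ord_343(297)).
4 cycles of lengths [294, 42, 6, 1].
n − c = 343 − 4 = 339; sign = (−1)^339 = -1.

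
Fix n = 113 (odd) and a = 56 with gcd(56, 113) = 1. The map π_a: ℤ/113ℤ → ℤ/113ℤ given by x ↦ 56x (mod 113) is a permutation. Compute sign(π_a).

+1

Orbit of 106 under x↦56x: [106, 60, 83, 15, 49, 32, 97]… (length divides ord_113(56)).
The orbit structure of x ↦ 56x mod 113: 5 orbits of sizes [28, 28, 28, 28, 1].
With 5 cycles on 113 points, sign = (−1)^{113−5} = +1.
Via Zolotarev, sign(π_{56}) = (56|113) = +1.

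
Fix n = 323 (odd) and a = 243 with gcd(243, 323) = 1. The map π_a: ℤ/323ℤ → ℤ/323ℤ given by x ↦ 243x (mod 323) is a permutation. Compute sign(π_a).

+1

Orbit of 270 under x↦243x: [270, 41, 273, 124, 93, 312, 234]… (length divides ord_323(243)).
Decompose π into cycles: lengths [144, 144, 18, 16, 1] (5 cycles, including the fixed point 0).
Σ(ℓ_i−1) = 323−5 = 318; sign = (−1)^318 = +1.
The Jacobi symbol (243|323) = +1 (Zolotarev) agrees.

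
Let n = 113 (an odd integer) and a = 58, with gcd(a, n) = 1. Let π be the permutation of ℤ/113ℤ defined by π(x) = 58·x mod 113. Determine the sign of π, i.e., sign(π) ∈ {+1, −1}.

-1

Start at x=15: 15 → 79 → 62 → 93 → 83 → 68 → 102 → … (one orbit).
The orbit structure of x ↦ 58x mod 113: 2 orbits of sizes [112, 1].
113 − 2 = 111 transpositions; sign(π) = (−1)^111 = -1.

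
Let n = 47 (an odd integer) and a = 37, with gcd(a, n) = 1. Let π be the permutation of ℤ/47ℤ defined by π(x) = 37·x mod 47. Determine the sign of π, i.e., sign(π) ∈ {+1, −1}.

Start at x=7: 7 → 24 → 42 → 3 → 17 → 18 → 8 → … (one orbit).
Cycle lengths of π_37 on ℤ/47ℤ: [23, 23, 1]; 3 cycles in total.
47 − 3 = 44 transpositions; sign(π) = (−1)^44 = +1.
Check: (37/47) = +1 by Zolotarev.

+1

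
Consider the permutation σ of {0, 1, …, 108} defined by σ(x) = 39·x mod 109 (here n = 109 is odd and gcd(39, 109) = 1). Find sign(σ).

-1

Orbit of 60 under x↦39x: [60, 51, 27, 72, 83, 76, 21]… (length divides ord_109(39)).
Cycle type of π: 108 + 1; total 2 cycles.
109 − 2 = 107 transpositions; sign(π) = (−1)^107 = -1.
The Jacobi symbol (39|109) = -1 (Zolotarev) agrees.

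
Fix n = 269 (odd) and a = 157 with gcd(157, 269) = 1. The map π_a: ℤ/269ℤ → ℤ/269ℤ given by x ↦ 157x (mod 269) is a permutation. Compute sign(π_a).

Orbit of 49 under x↦157x: [49, 161, 260, 201, 84, 7, 23]… (length divides ord_269(157)).
The orbit structure of x ↦ 157x mod 269: 2 orbits of sizes [268, 1].
sign(π) = (−1)^{n − #cycles} = (−1)^{269−2} = (−1)^267 = -1.
The Jacobi symbol (157|269) = -1 (Zolotarev) agrees.

-1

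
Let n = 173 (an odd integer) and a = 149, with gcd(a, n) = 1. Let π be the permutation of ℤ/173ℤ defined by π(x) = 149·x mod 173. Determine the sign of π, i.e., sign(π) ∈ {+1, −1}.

Orbit of 149 under x↦149x: [149, 57, 16, 135, 47, 83, 84]… (length divides ord_173(149)).
Cycle type of π: 43×4 + 1; total 5 cycles.
sign(π) = (−1)^{n − #cycles} = (−1)^{173−5} = (−1)^168 = +1.
Via Zolotarev, sign(π_{149}) = (149|173) = +1.

+1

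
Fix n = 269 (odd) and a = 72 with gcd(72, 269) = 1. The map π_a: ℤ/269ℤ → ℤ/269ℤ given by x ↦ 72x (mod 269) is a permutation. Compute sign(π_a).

Orbit of 91 under x↦72x: [91, 96, 187, 14, 201, 215, 147]… (length divides ord_269(72)).
π_72 has 2 disjoint cycles with lengths [268, 1] on {0,…,268}.
sign(π) = (−1)^{n − #cycles} = (−1)^{269−2} = (−1)^267 = -1.
The Jacobi symbol (72|269) = -1 (Zolotarev) agrees.

-1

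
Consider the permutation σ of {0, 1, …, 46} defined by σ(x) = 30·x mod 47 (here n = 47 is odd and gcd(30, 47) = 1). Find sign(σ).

-1

Orbit of 9 under x↦30x: [9, 35, 16, 10, 18, 23, 32]… (length divides ord_47(30)).
Cycle lengths of π_30 on ℤ/47ℤ: [46, 1]; 2 cycles in total.
n − c = 47 − 2 = 45; sign = (−1)^45 = -1.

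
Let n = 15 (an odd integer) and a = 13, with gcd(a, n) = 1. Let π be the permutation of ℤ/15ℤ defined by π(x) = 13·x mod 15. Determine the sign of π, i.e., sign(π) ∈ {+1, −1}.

Trace 4: π^k(4) = [4, 7, 1, 13] for k=0..3.
π_13 has 6 disjoint cycles with lengths [4, 4, 4, 1, 1, 1] on {0,…,14}.
With 6 cycles on 15 points, sign = (−1)^{15−6} = -1.

-1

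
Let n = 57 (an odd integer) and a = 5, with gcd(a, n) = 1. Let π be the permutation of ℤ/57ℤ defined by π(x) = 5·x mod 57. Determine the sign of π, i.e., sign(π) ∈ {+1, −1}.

Orbit of 17 under x↦5x: [17, 28, 26, 16, 23, 1, 5]… (length divides ord_57(5)).
6 cycles of lengths [18, 18, 9, 9, 2, 1].
n − c = 57 − 6 = 51; sign = (−1)^51 = -1.
Via Zolotarev, sign(π_{5}) = (5|57) = -1.

-1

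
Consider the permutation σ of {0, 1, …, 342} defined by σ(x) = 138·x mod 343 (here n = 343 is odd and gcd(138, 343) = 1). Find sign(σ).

Trace 92: π^k(92) = [92, 5, 4, 209, 30, 24, 225] for k=0..6.
Cycle type of π: 294 + 42 + 6 + 1; total 4 cycles.
With 4 cycles on 343 points, sign = (−1)^{343−4} = -1.

-1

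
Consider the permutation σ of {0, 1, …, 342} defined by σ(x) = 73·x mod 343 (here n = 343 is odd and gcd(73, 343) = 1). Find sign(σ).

Trace 47: π^k(47) = [47, 1, 73, 184, 55, 242, 173] for k=0..6.
The orbit structure of x ↦ 73x mod 343: 4 orbits of sizes [294, 42, 6, 1].
4 cycles on 343: each ℓ→(−1)^(ℓ−1), product (−1)^339 = -1.
Via Zolotarev, sign(π_{73}) = (73|343) = -1.

-1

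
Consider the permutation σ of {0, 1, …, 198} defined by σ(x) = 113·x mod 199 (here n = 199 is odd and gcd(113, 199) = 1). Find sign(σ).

Start at x=71: 71 → 63 → 154 → 89 → 107 → 151 → 148 → … (one orbit).
π_113 has 2 disjoint cycles with lengths [198, 1] on {0,…,198}.
Σ(ℓ_i−1) = 199−2 = 197; sign = (−1)^197 = -1.

-1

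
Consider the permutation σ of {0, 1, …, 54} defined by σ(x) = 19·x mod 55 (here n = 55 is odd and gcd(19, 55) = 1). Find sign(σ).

-1

Start at x=31: 31 → 39 → 26 → 54 → 36 → 24 → 16 → … (one orbit).
Decompose π into cycles: lengths [10, 10, 10, 10, 10, 2, 2, 1] (8 cycles, including the fixed point 0).
sign(π) = (−1)^{n − #cycles} = (−1)^{55−8} = (−1)^47 = -1.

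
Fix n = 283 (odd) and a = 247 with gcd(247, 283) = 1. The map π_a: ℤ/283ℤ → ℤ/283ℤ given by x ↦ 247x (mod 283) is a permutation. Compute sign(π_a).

Orbit of 174 under x↦247x: [174, 245, 236, 277, 216, 148, 49]… (length divides ord_283(247)).
π_247 has 2 disjoint cycles with lengths [282, 1] on {0,…,282}.
sign(π) = (−1)^{n − #cycles} = (−1)^{283−2} = (−1)^281 = -1.

-1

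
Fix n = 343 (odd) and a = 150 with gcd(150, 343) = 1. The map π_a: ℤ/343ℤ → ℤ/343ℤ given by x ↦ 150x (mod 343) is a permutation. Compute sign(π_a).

Trace 40: π^k(40) = [40, 169, 311, 2, 300, 67, 103] for k=0..6.
π_150 has 4 disjoint cycles with lengths [294, 42, 6, 1] on {0,…,342}.
n − c = 343 − 4 = 339; sign = (−1)^339 = -1.

-1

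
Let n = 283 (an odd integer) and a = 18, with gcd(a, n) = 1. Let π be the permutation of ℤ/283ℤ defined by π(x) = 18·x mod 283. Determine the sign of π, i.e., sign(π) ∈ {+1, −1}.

Trace 231: π^k(231) = [231, 196, 132, 112, 35, 64, 20] for k=0..6.
Cycle lengths of π_18 on ℤ/283ℤ: [282, 1]; 2 cycles in total.
Σ(ℓ_i−1) = 283−2 = 281; sign = (−1)^281 = -1.
The Jacobi symbol (18|283) = -1 (Zolotarev) agrees.

-1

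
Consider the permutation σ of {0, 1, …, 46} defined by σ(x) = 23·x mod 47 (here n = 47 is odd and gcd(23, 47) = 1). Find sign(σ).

Trace 29: π^k(29) = [29, 9, 19, 14, 40, 27, 10] for k=0..6.
Cycle lengths of π_23 on ℤ/47ℤ: [46, 1]; 2 cycles in total.
2 cycles on 47: each ℓ→(−1)^(ℓ−1), product (−1)^45 = -1.

-1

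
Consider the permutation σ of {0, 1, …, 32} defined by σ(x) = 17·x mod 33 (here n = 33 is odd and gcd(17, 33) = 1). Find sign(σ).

Start at x=2: 2 → 1 → 17 → 25 → 29 → 31 → 32 → … (one orbit).
Cycle lengths of π_17 on ℤ/33ℤ: [10, 10, 10, 2, 1]; 5 cycles in total.
sign(π) = (−1)^{n − #cycles} = (−1)^{33−5} = (−1)^28 = +1.
(17|33)_J = +1 (Zolotarev's lemma cross-check).

+1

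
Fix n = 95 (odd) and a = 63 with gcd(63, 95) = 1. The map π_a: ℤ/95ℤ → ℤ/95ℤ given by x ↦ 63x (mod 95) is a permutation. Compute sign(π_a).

Orbit of 74 under x↦63x: [74, 7, 61, 43, 49, 47, 16]… (length divides ord_95(63)).
π_63 has 6 disjoint cycles with lengths [36, 36, 9, 9, 4, 1] on {0,…,94}.
6 cycles on 95: each ℓ→(−1)^(ℓ−1), product (−1)^89 = -1.
(63|95)_J = -1 (Zolotarev's lemma cross-check).

-1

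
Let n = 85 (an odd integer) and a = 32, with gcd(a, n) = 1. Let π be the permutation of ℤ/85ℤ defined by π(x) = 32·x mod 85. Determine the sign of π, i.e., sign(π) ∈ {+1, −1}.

-1

Orbit of 32 under x↦32x: [32, 4, 43, 16, 2, 64, 8]… (length divides ord_85(32)).
12 cycles of lengths [8, 8, 8, 8, 8, 8, 8, 8, 8, 8, 4, 1].
sign(π) = (−1)^{n − #cycles} = (−1)^{85−12} = (−1)^73 = -1.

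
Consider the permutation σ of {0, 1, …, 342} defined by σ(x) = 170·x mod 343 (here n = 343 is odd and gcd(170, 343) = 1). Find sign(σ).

+1

Start at x=51: 51 → 95 → 29 → 128 → 151 → 288 → 254 → … (one orbit).
7 cycles of lengths [147, 147, 21, 21, 3, 3, 1].
343 − 7 = 336 transpositions; sign(π) = (−1)^336 = +1.
Check: (170/343) = +1 by Zolotarev.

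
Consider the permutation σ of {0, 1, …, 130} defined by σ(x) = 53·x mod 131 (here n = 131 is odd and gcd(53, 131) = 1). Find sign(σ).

Trace 89: π^k(89) = [89, 1, 53, 58, 61] for k=0..4.
27 cycles of lengths [5, 5, 5, 5, 5, 5, 5, 5, 5, 5, 5, 5, 5, 5, 5, 5, 5, 5, 5, 5, 5, 5, 5, 5, 5, 5, 1].
sign(π) = (−1)^{n − #cycles} = (−1)^{131−27} = (−1)^104 = +1.

+1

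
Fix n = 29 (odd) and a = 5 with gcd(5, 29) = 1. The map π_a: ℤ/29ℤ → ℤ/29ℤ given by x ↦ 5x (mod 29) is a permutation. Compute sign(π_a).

Trace 16: π^k(16) = [16, 22, 23, 28, 24, 4, 20] for k=0..6.
The orbit structure of x ↦ 5x mod 29: 3 orbits of sizes [14, 14, 1].
Σ(ℓ_i−1) = 29−3 = 26; sign = (−1)^26 = +1.

+1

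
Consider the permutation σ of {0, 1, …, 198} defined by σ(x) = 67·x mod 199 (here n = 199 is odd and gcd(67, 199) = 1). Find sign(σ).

Orbit of 17 under x↦67x: [17, 144, 96, 64, 109, 139, 159]… (length divides ord_199(67)).
Decompose π into cycles: lengths [66, 66, 66, 1] (4 cycles, including the fixed point 0).
199 − 4 = 195 transpositions; sign(π) = (−1)^195 = -1.
Via Zolotarev, sign(π_{67}) = (67|199) = -1.

-1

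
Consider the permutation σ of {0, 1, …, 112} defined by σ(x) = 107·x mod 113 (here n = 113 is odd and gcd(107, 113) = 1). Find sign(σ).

-1

Orbit of 50 under x↦107x: [50, 39, 105, 48, 51, 33, 28]… (length divides ord_113(107)).
2 cycles of lengths [112, 1].
113 − 2 = 111 transpositions; sign(π) = (−1)^111 = -1.
Check: (107/113) = -1 by Zolotarev.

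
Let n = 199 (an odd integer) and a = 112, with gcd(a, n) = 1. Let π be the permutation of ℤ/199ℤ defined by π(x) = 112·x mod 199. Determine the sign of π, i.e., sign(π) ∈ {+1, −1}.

Start at x=56: 56 → 103 → 193 → 124 → 157 → 72 → 104 → … (one orbit).
The orbit structure of x ↦ 112x mod 199: 3 orbits of sizes [99, 99, 1].
sign(π) = (−1)^{n − #cycles} = (−1)^{199−3} = (−1)^196 = +1.

+1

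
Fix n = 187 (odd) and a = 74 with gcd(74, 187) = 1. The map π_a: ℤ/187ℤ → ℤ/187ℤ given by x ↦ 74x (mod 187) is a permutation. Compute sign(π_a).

Orbit of 131 under x↦74x: [131, 157, 24, 93, 150, 67, 96]… (length divides ord_187(74)).
π_74 has 5 disjoint cycles with lengths [80, 80, 16, 10, 1] on {0,…,186}.
187 − 5 = 182 transpositions; sign(π) = (−1)^182 = +1.

+1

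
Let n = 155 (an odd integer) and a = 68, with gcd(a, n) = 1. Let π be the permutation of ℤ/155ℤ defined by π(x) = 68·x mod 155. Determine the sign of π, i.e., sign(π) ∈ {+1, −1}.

+1

Orbit of 88 under x↦68x: [88, 94, 37, 36, 123, 149, 57]… (length divides ord_155(68)).
Cycle type of π: 12×10 + 6×5 + 4 + 1; total 17 cycles.
With 17 cycles on 155 points, sign = (−1)^{155−17} = +1.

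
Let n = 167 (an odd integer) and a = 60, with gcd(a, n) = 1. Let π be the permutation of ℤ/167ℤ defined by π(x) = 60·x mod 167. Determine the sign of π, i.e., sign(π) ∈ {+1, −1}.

-1

Trace 123: π^k(123) = [123, 32, 83, 137, 37, 49, 101] for k=0..6.
The orbit structure of x ↦ 60x mod 167: 2 orbits of sizes [166, 1].
With 2 cycles on 167 points, sign = (−1)^{167−2} = -1.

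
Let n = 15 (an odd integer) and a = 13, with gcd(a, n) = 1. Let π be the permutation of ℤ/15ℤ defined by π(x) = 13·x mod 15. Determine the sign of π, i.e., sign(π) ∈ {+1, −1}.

-1

Start at x=1: 1 → 13 → 4 → 7 → 1 (one orbit).
Decompose π into cycles: lengths [4, 4, 4, 1, 1, 1] (6 cycles, including the fixed point 0).
sign(π) = (−1)^{n − #cycles} = (−1)^{15−6} = (−1)^9 = -1.
(13|15)_J = -1 (Zolotarev's lemma cross-check).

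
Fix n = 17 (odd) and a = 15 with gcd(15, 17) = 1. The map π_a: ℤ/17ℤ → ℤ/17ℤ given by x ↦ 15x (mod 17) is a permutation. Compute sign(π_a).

Start at x=4: 4 → 9 → 16 → 2 → 13 → 8 → 1 → … (one orbit).
π_15 has 3 disjoint cycles with lengths [8, 8, 1] on {0,…,16}.
sign(π) = (−1)^{n − #cycles} = (−1)^{17−3} = (−1)^14 = +1.

+1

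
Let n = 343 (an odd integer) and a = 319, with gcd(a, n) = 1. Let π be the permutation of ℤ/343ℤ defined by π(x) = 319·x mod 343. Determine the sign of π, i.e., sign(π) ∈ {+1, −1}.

+1

Orbit of 144 under x↦319x: [144, 317, 281, 116, 303, 274, 284]… (length divides ord_343(319)).
Decompose π into cycles: lengths [147, 147, 21, 21, 3, 3, 1] (7 cycles, including the fixed point 0).
343 − 7 = 336 transpositions; sign(π) = (−1)^336 = +1.
(319|343)_J = +1 (Zolotarev's lemma cross-check).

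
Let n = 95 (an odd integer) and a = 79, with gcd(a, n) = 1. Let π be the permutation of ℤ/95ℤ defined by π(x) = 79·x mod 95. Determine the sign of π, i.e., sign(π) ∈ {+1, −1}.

Orbit of 11 under x↦79x: [11, 14, 61, 69, 36, 89, 1]… (length divides ord_95(79)).
Decompose π into cycles: lengths [18, 18, 18, 18, 18, 2, 2, 1] (8 cycles, including the fixed point 0).
With 8 cycles on 95 points, sign = (−1)^{95−8} = -1.

-1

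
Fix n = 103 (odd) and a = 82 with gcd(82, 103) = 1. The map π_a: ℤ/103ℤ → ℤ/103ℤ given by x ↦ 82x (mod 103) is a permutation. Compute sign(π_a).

Orbit of 81 under x↦82x: [81, 50, 83, 8, 38, 26, 72]… (length divides ord_103(82)).
π_82 has 3 disjoint cycles with lengths [51, 51, 1] on {0,…,102}.
103 − 3 = 100 transpositions; sign(π) = (−1)^100 = +1.

+1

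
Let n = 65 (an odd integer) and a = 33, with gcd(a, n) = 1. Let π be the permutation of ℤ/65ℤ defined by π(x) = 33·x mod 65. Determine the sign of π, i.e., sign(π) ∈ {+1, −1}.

Start at x=64: 64 → 32 → 16 → 8 → 4 → 2 → 1 → … (one orbit).
Cycle type of π: 12×5 + 4 + 1; total 7 cycles.
sign(π) = (−1)^{n − #cycles} = (−1)^{65−7} = (−1)^58 = +1.
Via Zolotarev, sign(π_{33}) = (33|65) = +1.

+1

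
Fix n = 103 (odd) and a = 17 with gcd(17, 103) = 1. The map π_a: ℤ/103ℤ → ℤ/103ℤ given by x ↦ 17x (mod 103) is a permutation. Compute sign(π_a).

Trace 30: π^k(30) = [30, 98, 18, 100, 52, 60, 93] for k=0..6.
π_17 has 3 disjoint cycles with lengths [51, 51, 1] on {0,…,102}.
Σ(ℓ_i−1) = 103−3 = 100; sign = (−1)^100 = +1.

+1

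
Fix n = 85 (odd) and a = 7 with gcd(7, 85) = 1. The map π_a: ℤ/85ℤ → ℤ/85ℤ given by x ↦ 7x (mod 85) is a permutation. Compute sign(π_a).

+1

Orbit of 9 under x↦7x: [9, 63, 16, 27, 19, 48, 81]… (length divides ord_85(7)).
7 cycles of lengths [16, 16, 16, 16, 16, 4, 1].
85 − 7 = 78 transpositions; sign(π) = (−1)^78 = +1.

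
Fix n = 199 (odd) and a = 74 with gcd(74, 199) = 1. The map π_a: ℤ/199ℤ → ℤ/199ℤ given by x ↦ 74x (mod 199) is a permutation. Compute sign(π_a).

-1

Start at x=137: 137 → 188 → 181 → 61 → 136 → 114 → 78 → … (one orbit).
Decompose π into cycles: lengths [22, 22, 22, 22, 22, 22, 22, 22, 22, 1] (10 cycles, including the fixed point 0).
sign(π) = (−1)^{n − #cycles} = (−1)^{199−10} = (−1)^189 = -1.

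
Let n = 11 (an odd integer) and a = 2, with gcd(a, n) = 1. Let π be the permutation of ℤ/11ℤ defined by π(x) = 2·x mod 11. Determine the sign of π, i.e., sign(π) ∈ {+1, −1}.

-1

Trace 6: π^k(6) = [6, 1, 2, 4, 8, 5, 10] for k=0..6.
Decompose π into cycles: lengths [10, 1] (2 cycles, including the fixed point 0).
With 2 cycles on 11 points, sign = (−1)^{11−2} = -1.
Via Zolotarev, sign(π_{2}) = (2|11) = -1.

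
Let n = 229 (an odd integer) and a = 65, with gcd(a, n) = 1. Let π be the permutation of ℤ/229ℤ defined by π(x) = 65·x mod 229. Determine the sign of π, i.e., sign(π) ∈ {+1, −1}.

Orbit of 17 under x↦65x: [17, 189, 148, 2, 130, 206, 108]… (length divides ord_229(65)).
2 cycles of lengths [228, 1].
2 cycles on 229: each ℓ→(−1)^(ℓ−1), product (−1)^227 = -1.

-1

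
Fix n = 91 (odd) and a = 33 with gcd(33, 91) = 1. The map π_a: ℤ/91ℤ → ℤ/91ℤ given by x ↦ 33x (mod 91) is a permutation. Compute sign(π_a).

Trace 33: π^k(33) = [33, 88, 83, 9, 24, 64, 19] for k=0..6.
Cycle lengths of π_33 on ℤ/91ℤ: [12, 12, 12, 12, 12, 12, 12, 6, 1]; 9 cycles in total.
91 − 9 = 82 transpositions; sign(π) = (−1)^82 = +1.
Check: (33/91) = +1 by Zolotarev.

+1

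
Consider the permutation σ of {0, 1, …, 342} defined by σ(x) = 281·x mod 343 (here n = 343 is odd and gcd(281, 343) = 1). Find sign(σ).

Start at x=204: 204 → 43 → 78 → 309 → 50 → 330 → 120 → … (one orbit).
Cycle type of π: 49×6 + 7×6 + 1×7; total 19 cycles.
Σ(ℓ_i−1) = 343−19 = 324; sign = (−1)^324 = +1.

+1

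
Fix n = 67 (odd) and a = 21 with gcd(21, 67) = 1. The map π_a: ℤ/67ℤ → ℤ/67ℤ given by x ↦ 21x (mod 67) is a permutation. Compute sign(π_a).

Start at x=62: 62 → 29 → 6 → 59 → 33 → 23 → 14 → … (one orbit).
Decompose π into cycles: lengths [33, 33, 1] (3 cycles, including the fixed point 0).
67 − 3 = 64 transpositions; sign(π) = (−1)^64 = +1.
Via Zolotarev, sign(π_{21}) = (21|67) = +1.

+1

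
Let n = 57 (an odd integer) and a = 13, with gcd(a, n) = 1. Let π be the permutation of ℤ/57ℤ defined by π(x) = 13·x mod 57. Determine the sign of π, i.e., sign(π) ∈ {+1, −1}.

-1

Orbit of 46 under x↦13x: [46, 28, 22, 1, 13, 55, 31]… (length divides ord_57(13)).
6 cycles of lengths [18, 18, 18, 1, 1, 1].
6 cycles on 57: each ℓ→(−1)^(ℓ−1), product (−1)^51 = -1.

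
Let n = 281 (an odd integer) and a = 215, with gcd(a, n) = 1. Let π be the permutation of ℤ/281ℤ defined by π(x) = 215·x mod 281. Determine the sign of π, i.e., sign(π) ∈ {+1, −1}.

Trace 101: π^k(101) = [101, 78, 191, 39, 236, 160, 118] for k=0..6.
Decompose π into cycles: lengths [140, 140, 1] (3 cycles, including the fixed point 0).
sign(π) = (−1)^{n − #cycles} = (−1)^{281−3} = (−1)^278 = +1.
The Jacobi symbol (215|281) = +1 (Zolotarev) agrees.

+1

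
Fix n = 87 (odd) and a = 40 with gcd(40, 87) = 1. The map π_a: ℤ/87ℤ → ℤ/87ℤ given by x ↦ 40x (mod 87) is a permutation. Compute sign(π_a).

Start at x=16: 16 → 31 → 22 → 10 → 52 → 79 → 28 → … (one orbit).
6 cycles of lengths [28, 28, 28, 1, 1, 1].
sign(π) = (−1)^{n − #cycles} = (−1)^{87−6} = (−1)^81 = -1.

-1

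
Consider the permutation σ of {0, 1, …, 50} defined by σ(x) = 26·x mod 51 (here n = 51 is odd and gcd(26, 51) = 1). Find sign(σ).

Start at x=32: 32 → 16 → 8 → 4 → 2 → 1 → 26 → … (one orbit).
Decompose π into cycles: lengths [8, 8, 8, 8, 8, 8, 2, 1] (8 cycles, including the fixed point 0).
n − c = 51 − 8 = 43; sign = (−1)^43 = -1.
Via Zolotarev, sign(π_{26}) = (26|51) = -1.

-1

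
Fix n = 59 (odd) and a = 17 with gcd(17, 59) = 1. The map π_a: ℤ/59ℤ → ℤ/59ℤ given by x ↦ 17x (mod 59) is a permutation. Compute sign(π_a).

Orbit of 53 under x↦17x: [53, 16, 36, 22, 20, 45, 57]… (length divides ord_59(17)).
The orbit structure of x ↦ 17x mod 59: 3 orbits of sizes [29, 29, 1].
59 − 3 = 56 transpositions; sign(π) = (−1)^56 = +1.
Check: (17/59) = +1 by Zolotarev.

+1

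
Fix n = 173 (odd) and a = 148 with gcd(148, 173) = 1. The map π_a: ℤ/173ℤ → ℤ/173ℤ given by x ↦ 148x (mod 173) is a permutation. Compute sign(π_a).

Orbit of 106 under x↦148x: [106, 118, 164, 52, 84, 149, 81]… (length divides ord_173(148)).
5 cycles of lengths [43, 43, 43, 43, 1].
With 5 cycles on 173 points, sign = (−1)^{173−5} = +1.
The Jacobi symbol (148|173) = +1 (Zolotarev) agrees.

+1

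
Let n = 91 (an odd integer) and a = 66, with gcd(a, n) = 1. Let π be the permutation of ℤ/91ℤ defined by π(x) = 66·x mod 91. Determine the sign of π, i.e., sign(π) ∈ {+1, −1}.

-1

Orbit of 1 under x↦66x: [1, 66, 79, 27, 53, 40]… (length divides ord_91(66)).
The orbit structure of x ↦ 66x mod 91: 26 orbits of sizes [6, 6, 6, 6, 6, 6, 6, 6, 6, 6, 6, 6, 6, 1, 1, 1, 1, 1, 1, 1, 1, 1, 1, 1, 1, 1].
sign(π) = (−1)^{n − #cycles} = (−1)^{91−26} = (−1)^65 = -1.
(66|91)_J = -1 (Zolotarev's lemma cross-check).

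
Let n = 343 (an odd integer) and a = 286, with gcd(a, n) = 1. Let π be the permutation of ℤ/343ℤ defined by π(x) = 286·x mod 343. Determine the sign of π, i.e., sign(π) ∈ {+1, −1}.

-1

Start at x=272: 272 → 274 → 160 → 141 → 195 → 204 → 34 → … (one orbit).
π_286 has 10 disjoint cycles with lengths [98, 98, 98, 14, 14, 14, 2, 2, 2, 1] on {0,…,342}.
With 10 cycles on 343 points, sign = (−1)^{343−10} = -1.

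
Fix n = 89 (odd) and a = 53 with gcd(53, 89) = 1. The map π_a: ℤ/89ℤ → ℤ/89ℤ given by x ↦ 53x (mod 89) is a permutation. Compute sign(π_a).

+1

Trace 8: π^k(8) = [8, 68, 44, 18, 64, 10, 85] for k=0..6.
Cycle lengths of π_53 on ℤ/89ℤ: [44, 44, 1]; 3 cycles in total.
n − c = 89 − 3 = 86; sign = (−1)^86 = +1.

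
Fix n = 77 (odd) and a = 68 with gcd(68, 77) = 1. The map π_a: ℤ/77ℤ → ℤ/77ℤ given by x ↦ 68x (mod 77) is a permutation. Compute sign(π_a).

Trace 19: π^k(19) = [19, 60, 76, 9, 73, 36, 61] for k=0..6.
Cycle type of π: 30×2 + 10 + 6 + 1; total 5 cycles.
sign(π) = (−1)^{n − #cycles} = (−1)^{77−5} = (−1)^72 = +1.
Zolotarev: (68|77) = +1, matching the cycle-count sign.

+1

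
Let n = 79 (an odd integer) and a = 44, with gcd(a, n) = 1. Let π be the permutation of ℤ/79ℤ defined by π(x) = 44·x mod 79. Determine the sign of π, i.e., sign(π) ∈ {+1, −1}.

Orbit of 18 under x↦44x: [18, 2, 9, 1, 44, 40, 22]… (length divides ord_79(44)).
π_44 has 3 disjoint cycles with lengths [39, 39, 1] on {0,…,78}.
Σ(ℓ_i−1) = 79−3 = 76; sign = (−1)^76 = +1.

+1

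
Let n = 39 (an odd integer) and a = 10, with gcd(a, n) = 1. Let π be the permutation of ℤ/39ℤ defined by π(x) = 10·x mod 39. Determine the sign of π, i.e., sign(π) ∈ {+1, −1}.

Trace 10: π^k(10) = [10, 22, 25, 16, 4, 1] for k=0..5.
π_10 has 9 disjoint cycles with lengths [6, 6, 6, 6, 6, 6, 1, 1, 1] on {0,…,38}.
n − c = 39 − 9 = 30; sign = (−1)^30 = +1.

+1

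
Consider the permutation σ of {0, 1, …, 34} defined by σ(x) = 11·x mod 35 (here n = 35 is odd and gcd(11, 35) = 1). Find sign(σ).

+1

Trace 16: π^k(16) = [16, 1, 11] for k=0..2.
15 cycles of lengths [3, 3, 3, 3, 3, 3, 3, 3, 3, 3, 1, 1, 1, 1, 1].
15 cycles on 35: each ℓ→(−1)^(ℓ−1), product (−1)^20 = +1.
The Jacobi symbol (11|35) = +1 (Zolotarev) agrees.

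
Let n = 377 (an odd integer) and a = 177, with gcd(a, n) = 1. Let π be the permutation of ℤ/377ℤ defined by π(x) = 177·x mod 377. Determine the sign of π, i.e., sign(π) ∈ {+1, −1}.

Orbit of 44 under x↦177x: [44, 248, 164, 376, 200, 339, 60]… (length divides ord_377(177)).
Cycle type of π: 28×13 + 4×3 + 1; total 17 cycles.
377 − 17 = 360 transpositions; sign(π) = (−1)^360 = +1.
Via Zolotarev, sign(π_{177}) = (177|377) = +1.

+1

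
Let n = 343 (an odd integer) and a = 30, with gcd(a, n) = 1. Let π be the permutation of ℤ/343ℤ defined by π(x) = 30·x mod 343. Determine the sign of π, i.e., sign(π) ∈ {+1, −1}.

+1

Orbit of 67 under x↦30x: [67, 295, 275, 18, 197, 79, 312]… (length divides ord_343(30)).
Decompose π into cycles: lengths [21, 21, 21, 21, 21, 21, 21, 21, 21, 21, 21, 21, 21, 21, 3, 3, 3, 3, 3, 3, 3, 3, 3, 3, 3, 3, 3, 3, 3, 3, 1] (31 cycles, including the fixed point 0).
343 − 31 = 312 transpositions; sign(π) = (−1)^312 = +1.
(30|343)_J = +1 (Zolotarev's lemma cross-check).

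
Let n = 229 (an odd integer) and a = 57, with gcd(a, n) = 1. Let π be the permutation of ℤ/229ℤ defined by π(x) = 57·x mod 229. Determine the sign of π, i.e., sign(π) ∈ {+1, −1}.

Orbit of 17 under x↦57x: [17, 53, 44, 218, 60, 214, 61]… (length divides ord_229(57)).
π_57 has 13 disjoint cycles with lengths [19, 19, 19, 19, 19, 19, 19, 19, 19, 19, 19, 19, 1] on {0,…,228}.
Σ(ℓ_i−1) = 229−13 = 216; sign = (−1)^216 = +1.

+1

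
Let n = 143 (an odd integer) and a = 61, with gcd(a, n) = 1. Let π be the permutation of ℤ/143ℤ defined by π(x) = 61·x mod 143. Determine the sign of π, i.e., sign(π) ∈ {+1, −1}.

-1

Trace 118: π^k(118) = [118, 48, 68, 1, 61, 3, 40] for k=0..6.
Decompose π into cycles: lengths [30, 30, 30, 30, 10, 3, 3, 3, 3, 1] (10 cycles, including the fixed point 0).
With 10 cycles on 143 points, sign = (−1)^{143−10} = -1.
(61|143)_J = -1 (Zolotarev's lemma cross-check).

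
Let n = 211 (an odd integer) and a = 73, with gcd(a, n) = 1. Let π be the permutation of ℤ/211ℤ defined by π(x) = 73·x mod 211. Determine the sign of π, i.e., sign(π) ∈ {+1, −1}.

+1

Trace 43: π^k(43) = [43, 185, 1, 73, 54, 144, 173] for k=0..6.
11 cycles of lengths [21, 21, 21, 21, 21, 21, 21, 21, 21, 21, 1].
11 cycles on 211: each ℓ→(−1)^(ℓ−1), product (−1)^200 = +1.
The Jacobi symbol (73|211) = +1 (Zolotarev) agrees.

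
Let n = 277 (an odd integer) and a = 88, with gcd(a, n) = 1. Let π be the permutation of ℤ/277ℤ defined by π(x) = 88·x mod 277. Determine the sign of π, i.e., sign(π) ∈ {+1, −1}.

+1

Orbit of 202 under x↦88x: [202, 48, 69, 255, 3, 264, 241]… (length divides ord_277(88)).
π_88 has 5 disjoint cycles with lengths [69, 69, 69, 69, 1] on {0,…,276}.
sign(π) = (−1)^{n − #cycles} = (−1)^{277−5} = (−1)^272 = +1.
Via Zolotarev, sign(π_{88}) = (88|277) = +1.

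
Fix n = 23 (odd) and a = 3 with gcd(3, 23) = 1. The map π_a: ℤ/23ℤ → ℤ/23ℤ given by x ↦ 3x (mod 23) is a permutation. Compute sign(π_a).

Trace 13: π^k(13) = [13, 16, 2, 6, 18, 8, 1] for k=0..6.
π_3 has 3 disjoint cycles with lengths [11, 11, 1] on {0,…,22}.
3 cycles on 23: each ℓ→(−1)^(ℓ−1), product (−1)^20 = +1.
Check: (3/23) = +1 by Zolotarev.

+1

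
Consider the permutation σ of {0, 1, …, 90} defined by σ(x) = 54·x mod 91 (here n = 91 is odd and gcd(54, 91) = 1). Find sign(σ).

+1

Orbit of 23 under x↦54x: [23, 59, 1, 54, 4, 34, 16]… (length divides ord_91(54)).
Cycle type of π: 12×7 + 6 + 1; total 9 cycles.
9 cycles on 91: each ℓ→(−1)^(ℓ−1), product (−1)^82 = +1.
The Jacobi symbol (54|91) = +1 (Zolotarev) agrees.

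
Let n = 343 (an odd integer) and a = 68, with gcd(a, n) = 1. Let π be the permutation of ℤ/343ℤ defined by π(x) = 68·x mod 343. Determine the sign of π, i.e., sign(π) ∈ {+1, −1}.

Trace 166: π^k(166) = [166, 312, 293, 30, 325, 148, 117] for k=0..6.
π_68 has 16 disjoint cycles with lengths [42, 42, 42, 42, 42, 42, 42, 6, 6, 6, 6, 6, 6, 6, 6, 1] on {0,…,342}.
n − c = 343 − 16 = 327; sign = (−1)^327 = -1.
The Jacobi symbol (68|343) = -1 (Zolotarev) agrees.

-1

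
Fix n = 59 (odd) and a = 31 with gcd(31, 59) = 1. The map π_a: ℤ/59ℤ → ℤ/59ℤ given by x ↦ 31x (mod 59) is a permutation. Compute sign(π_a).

Orbit of 18 under x↦31x: [18, 27, 11, 46, 10, 15, 52]… (length divides ord_59(31)).
Cycle type of π: 58 + 1; total 2 cycles.
2 cycles on 59: each ℓ→(−1)^(ℓ−1), product (−1)^57 = -1.

-1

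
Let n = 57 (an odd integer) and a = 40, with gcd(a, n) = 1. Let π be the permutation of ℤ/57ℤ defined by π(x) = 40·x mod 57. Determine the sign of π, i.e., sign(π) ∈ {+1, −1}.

-1

Trace 37: π^k(37) = [37, 55, 34, 49, 22, 25, 31] for k=0..6.
The orbit structure of x ↦ 40x mod 57: 6 orbits of sizes [18, 18, 18, 1, 1, 1].
With 6 cycles on 57 points, sign = (−1)^{57−6} = -1.
Via Zolotarev, sign(π_{40}) = (40|57) = -1.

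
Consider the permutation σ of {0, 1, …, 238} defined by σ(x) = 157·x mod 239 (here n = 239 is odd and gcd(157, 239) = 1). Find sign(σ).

+1

Orbit of 176 under x↦157x: [176, 147, 135, 163, 18, 197, 98]… (length divides ord_239(157)).
The orbit structure of x ↦ 157x mod 239: 3 orbits of sizes [119, 119, 1].
Σ(ℓ_i−1) = 239−3 = 236; sign = (−1)^236 = +1.
Via Zolotarev, sign(π_{157}) = (157|239) = +1.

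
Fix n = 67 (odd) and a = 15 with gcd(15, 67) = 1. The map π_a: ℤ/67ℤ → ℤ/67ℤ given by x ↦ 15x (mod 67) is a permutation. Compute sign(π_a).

+1

Trace 22: π^k(22) = [22, 62, 59, 14, 9, 1, 15] for k=0..6.
Cycle type of π: 11×6 + 1; total 7 cycles.
sign(π) = (−1)^{n − #cycles} = (−1)^{67−7} = (−1)^60 = +1.
Via Zolotarev, sign(π_{15}) = (15|67) = +1.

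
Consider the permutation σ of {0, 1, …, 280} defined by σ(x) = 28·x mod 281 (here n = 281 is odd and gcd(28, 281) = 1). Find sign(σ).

+1

Orbit of 249 under x↦28x: [249, 228, 202, 36, 165, 124, 100]… (length divides ord_281(28)).
Cycle lengths of π_28 on ℤ/281ℤ: [28, 28, 28, 28, 28, 28, 28, 28, 28, 28, 1]; 11 cycles in total.
Σ(ℓ_i−1) = 281−11 = 270; sign = (−1)^270 = +1.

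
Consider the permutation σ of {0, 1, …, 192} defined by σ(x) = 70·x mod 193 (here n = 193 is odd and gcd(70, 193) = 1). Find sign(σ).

-1

Start at x=4: 4 → 87 → 107 → 156 → 112 → 120 → 101 → … (one orbit).
π_70 has 2 disjoint cycles with lengths [192, 1] on {0,…,192}.
With 2 cycles on 193 points, sign = (−1)^{193−2} = -1.
Check: (70/193) = -1 by Zolotarev.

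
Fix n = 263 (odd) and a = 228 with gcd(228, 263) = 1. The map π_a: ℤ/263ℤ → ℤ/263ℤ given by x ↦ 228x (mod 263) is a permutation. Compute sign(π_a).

Orbit of 110 under x↦228x: [110, 95, 94, 129, 219, 225, 15]… (length divides ord_263(228)).
π_228 has 2 disjoint cycles with lengths [262, 1] on {0,…,262}.
With 2 cycles on 263 points, sign = (−1)^{263−2} = -1.
(228|263)_J = -1 (Zolotarev's lemma cross-check).

-1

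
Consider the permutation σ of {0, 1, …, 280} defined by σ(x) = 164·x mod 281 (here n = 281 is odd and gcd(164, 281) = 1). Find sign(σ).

Start at x=13: 13 → 165 → 84 → 7 → 24 → 2 → 47 → … (one orbit).
Cycle type of π: 280 + 1; total 2 cycles.
n − c = 281 − 2 = 279; sign = (−1)^279 = -1.
(164|281)_J = -1 (Zolotarev's lemma cross-check).

-1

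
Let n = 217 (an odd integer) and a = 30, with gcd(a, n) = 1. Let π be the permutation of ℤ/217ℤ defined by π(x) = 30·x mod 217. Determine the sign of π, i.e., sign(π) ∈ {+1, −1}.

Trace 30: π^k(30) = [30, 32, 92, 156, 123, 1] for k=0..5.
Cycle type of π: 6×30 + 3×2 + 2×15 + 1; total 48 cycles.
sign(π) = (−1)^{n − #cycles} = (−1)^{217−48} = (−1)^169 = -1.
Zolotarev: (30|217) = -1, matching the cycle-count sign.

-1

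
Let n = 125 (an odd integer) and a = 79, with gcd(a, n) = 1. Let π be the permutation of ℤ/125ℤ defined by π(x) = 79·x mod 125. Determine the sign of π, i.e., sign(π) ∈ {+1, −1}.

+1

Trace 9: π^k(9) = [9, 86, 44, 101, 104, 91, 64] for k=0..6.
π_79 has 7 disjoint cycles with lengths [50, 50, 10, 10, 2, 2, 1] on {0,…,124}.
n − c = 125 − 7 = 118; sign = (−1)^118 = +1.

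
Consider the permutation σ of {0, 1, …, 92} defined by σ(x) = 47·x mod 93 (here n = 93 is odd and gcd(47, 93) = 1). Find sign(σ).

-1

Trace 16: π^k(16) = [16, 8, 4, 2, 1, 47, 70] for k=0..6.
π_47 has 14 disjoint cycles with lengths [10, 10, 10, 10, 10, 10, 5, 5, 5, 5, 5, 5, 2, 1] on {0,…,92}.
sign(π) = (−1)^{n − #cycles} = (−1)^{93−14} = (−1)^79 = -1.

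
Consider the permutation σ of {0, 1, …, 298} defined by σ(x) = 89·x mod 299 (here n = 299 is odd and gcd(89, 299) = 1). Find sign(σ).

+1

Start at x=256: 256 → 60 → 257 → 149 → 105 → 76 → 186 → … (one orbit).
The orbit structure of x ↦ 89x mod 299: 5 orbits of sizes [132, 132, 22, 12, 1].
n − c = 299 − 5 = 294; sign = (−1)^294 = +1.
Via Zolotarev, sign(π_{89}) = (89|299) = +1.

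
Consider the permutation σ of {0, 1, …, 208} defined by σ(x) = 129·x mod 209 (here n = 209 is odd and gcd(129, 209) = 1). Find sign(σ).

+1

Start at x=13: 13 → 5 → 18 → 23 → 41 → 64 → 105 → … (one orbit).
π_129 has 5 disjoint cycles with lengths [90, 90, 18, 10, 1] on {0,…,208}.
209 − 5 = 204 transpositions; sign(π) = (−1)^204 = +1.
The Jacobi symbol (129|209) = +1 (Zolotarev) agrees.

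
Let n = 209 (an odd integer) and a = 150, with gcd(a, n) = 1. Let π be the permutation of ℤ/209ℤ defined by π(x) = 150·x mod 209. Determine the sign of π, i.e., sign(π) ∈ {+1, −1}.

-1

Trace 74: π^k(74) = [74, 23, 106, 16, 101, 102, 43] for k=0..6.
Cycle lengths of π_150 on ℤ/209ℤ: [90, 90, 10, 9, 9, 1]; 6 cycles in total.
Σ(ℓ_i−1) = 209−6 = 203; sign = (−1)^203 = -1.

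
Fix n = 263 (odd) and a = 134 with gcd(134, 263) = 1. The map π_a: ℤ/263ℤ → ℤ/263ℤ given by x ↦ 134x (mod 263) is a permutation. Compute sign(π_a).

-1

Trace 220: π^k(220) = [220, 24, 60, 150, 112, 17, 174] for k=0..6.
Cycle type of π: 262 + 1; total 2 cycles.
sign(π) = (−1)^{n − #cycles} = (−1)^{263−2} = (−1)^261 = -1.
Check: (134/263) = -1 by Zolotarev.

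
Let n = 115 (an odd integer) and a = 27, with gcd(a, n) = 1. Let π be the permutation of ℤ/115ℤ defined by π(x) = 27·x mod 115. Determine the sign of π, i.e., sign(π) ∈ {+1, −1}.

-1

Orbit of 47 under x↦27x: [47, 4, 108, 41, 72, 104, 48]… (length divides ord_115(27)).
Cycle lengths of π_27 on ℤ/115ℤ: [44, 44, 11, 11, 4, 1]; 6 cycles in total.
With 6 cycles on 115 points, sign = (−1)^{115−6} = -1.
Zolotarev: (27|115) = -1, matching the cycle-count sign.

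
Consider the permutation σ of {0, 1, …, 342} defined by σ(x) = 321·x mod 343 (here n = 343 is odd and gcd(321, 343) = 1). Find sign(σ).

Trace 34: π^k(34) = [34, 281, 335, 176, 244, 120, 104] for k=0..6.
π_321 has 10 disjoint cycles with lengths [98, 98, 98, 14, 14, 14, 2, 2, 2, 1] on {0,…,342}.
sign(π) = (−1)^{n − #cycles} = (−1)^{343−10} = (−1)^333 = -1.

-1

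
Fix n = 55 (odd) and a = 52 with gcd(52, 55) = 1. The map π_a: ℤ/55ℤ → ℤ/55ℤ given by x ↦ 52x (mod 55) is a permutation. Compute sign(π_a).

+1

Trace 43: π^k(43) = [43, 36, 2, 49, 18, 1, 52] for k=0..6.
Cycle lengths of π_52 on ℤ/55ℤ: [20, 20, 10, 4, 1]; 5 cycles in total.
55 − 5 = 50 transpositions; sign(π) = (−1)^50 = +1.
The Jacobi symbol (52|55) = +1 (Zolotarev) agrees.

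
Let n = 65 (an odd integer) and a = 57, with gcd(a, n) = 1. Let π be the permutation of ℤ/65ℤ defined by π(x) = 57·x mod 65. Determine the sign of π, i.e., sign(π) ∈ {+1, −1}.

Trace 64: π^k(64) = [64, 8, 1, 57] for k=0..3.
Decompose π into cycles: lengths [4, 4, 4, 4, 4, 4, 4, 4, 4, 4, 4, 4, 4, 4, 4, 4, 1] (17 cycles, including the fixed point 0).
17 cycles on 65: each ℓ→(−1)^(ℓ−1), product (−1)^48 = +1.
The Jacobi symbol (57|65) = +1 (Zolotarev) agrees.

+1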